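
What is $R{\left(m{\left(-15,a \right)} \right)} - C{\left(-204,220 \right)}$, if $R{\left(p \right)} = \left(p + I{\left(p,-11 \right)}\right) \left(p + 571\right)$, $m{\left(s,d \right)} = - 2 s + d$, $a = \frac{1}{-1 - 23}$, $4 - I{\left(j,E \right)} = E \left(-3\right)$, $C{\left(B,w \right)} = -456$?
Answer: $\frac{594385}{576} \approx 1031.9$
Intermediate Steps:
$I{\left(j,E \right)} = 4 + 3 E$ ($I{\left(j,E \right)} = 4 - E \left(-3\right) = 4 - - 3 E = 4 + 3 E$)
$a = - \frac{1}{24}$ ($a = \frac{1}{-24} = - \frac{1}{24} \approx -0.041667$)
$m{\left(s,d \right)} = d - 2 s$
$R{\left(p \right)} = \left(-29 + p\right) \left(571 + p\right)$ ($R{\left(p \right)} = \left(p + \left(4 + 3 \left(-11\right)\right)\right) \left(p + 571\right) = \left(p + \left(4 - 33\right)\right) \left(571 + p\right) = \left(p - 29\right) \left(571 + p\right) = \left(-29 + p\right) \left(571 + p\right)$)
$R{\left(m{\left(-15,a \right)} \right)} - C{\left(-204,220 \right)} = \left(-16559 + \left(- \frac{1}{24} - -30\right)^{2} + 542 \left(- \frac{1}{24} - -30\right)\right) - -456 = \left(-16559 + \left(- \frac{1}{24} + 30\right)^{2} + 542 \left(- \frac{1}{24} + 30\right)\right) + 456 = \left(-16559 + \left(\frac{719}{24}\right)^{2} + 542 \cdot \frac{719}{24}\right) + 456 = \left(-16559 + \frac{516961}{576} + \frac{194849}{12}\right) + 456 = \frac{331729}{576} + 456 = \frac{594385}{576}$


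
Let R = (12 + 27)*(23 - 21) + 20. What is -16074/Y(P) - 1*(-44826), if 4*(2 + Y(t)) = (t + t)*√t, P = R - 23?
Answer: 18910122942/421859 - 12055500*√3/421859 ≈ 44776.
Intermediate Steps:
R = 98 (R = 39*2 + 20 = 78 + 20 = 98)
P = 75 (P = 98 - 23 = 75)
Y(t) = -2 + t^(3/2)/2 (Y(t) = -2 + ((t + t)*√t)/4 = -2 + ((2*t)*√t)/4 = -2 + (2*t^(3/2))/4 = -2 + t^(3/2)/2)
-16074/Y(P) - 1*(-44826) = -16074/(-2 + 75^(3/2)/2) - 1*(-44826) = -16074/(-2 + (375*√3)/2) + 44826 = -16074/(-2 + 375*√3/2) + 44826 = 44826 - 16074/(-2 + 375*√3/2)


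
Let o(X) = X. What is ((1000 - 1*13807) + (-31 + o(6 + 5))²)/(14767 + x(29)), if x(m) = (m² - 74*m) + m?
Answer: -12407/13491 ≈ -0.91965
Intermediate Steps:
x(m) = m² - 73*m
((1000 - 1*13807) + (-31 + o(6 + 5))²)/(14767 + x(29)) = ((1000 - 1*13807) + (-31 + (6 + 5))²)/(14767 + 29*(-73 + 29)) = ((1000 - 13807) + (-31 + 11)²)/(14767 + 29*(-44)) = (-12807 + (-20)²)/(14767 - 1276) = (-12807 + 400)/13491 = -12407*1/13491 = -12407/13491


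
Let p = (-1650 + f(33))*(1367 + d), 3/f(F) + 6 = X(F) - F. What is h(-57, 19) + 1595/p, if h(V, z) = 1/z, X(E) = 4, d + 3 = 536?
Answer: 12041/231012 ≈ 0.052123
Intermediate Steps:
d = 533 (d = -3 + 536 = 533)
f(F) = 3/(-2 - F) (f(F) = 3/(-6 + (4 - F)) = 3/(-2 - F))
p = -21946140/7 (p = (-1650 - 3/(2 + 33))*(1367 + 533) = (-1650 - 3/35)*1900 = -57753/35*1900 = -21946140/7 ≈ -3.1352e+6)
h(-57, 19) + 1595/p = 1/19 + 1595/(-21946140/7) = 1/19 + 1595*(-7/21946140) = 1/19 - 2233/4389228 = 12041/231012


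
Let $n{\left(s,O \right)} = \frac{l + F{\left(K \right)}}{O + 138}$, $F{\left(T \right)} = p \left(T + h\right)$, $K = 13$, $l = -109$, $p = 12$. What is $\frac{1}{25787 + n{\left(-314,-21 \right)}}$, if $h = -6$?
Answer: $\frac{117}{3017054} \approx 3.878 \cdot 10^{-5}$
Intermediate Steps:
$F{\left(T \right)} = -72 + 12 T$ ($F{\left(T \right)} = 12 \left(T - 6\right) = 12 \left(-6 + T\right) = -72 + 12 T$)
$n{\left(s,O \right)} = - \frac{25}{138 + O}$ ($n{\left(s,O \right)} = \frac{-109 + \left(-72 + 12 \cdot 13\right)}{O + 138} = \frac{-109 + \left(-72 + 156\right)}{138 + O} = \frac{-109 + 84}{138 + O} = - \frac{25}{138 + O}$)
$\frac{1}{25787 + n{\left(-314,-21 \right)}} = \frac{1}{25787 - \frac{25}{138 - 21}} = \frac{1}{25787 - \frac{25}{117}} = \frac{1}{\frac{3017054}{117}} = \frac{117}{3017054}$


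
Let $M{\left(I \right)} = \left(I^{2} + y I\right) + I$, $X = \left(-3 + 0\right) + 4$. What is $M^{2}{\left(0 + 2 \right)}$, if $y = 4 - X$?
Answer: $144$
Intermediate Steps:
$X = 1$ ($X = -3 + 4 = 1$)
$y = 3$ ($y = 4 - 1 = 3$)
$M{\left(I \right)} = I^{2} + 4 I$ ($M{\left(I \right)} = \left(I^{2} + 3 I\right) + I = I^{2} + 4 I$)
$M^{2}{\left(0 + 2 \right)} = \left(\left(0 + 2\right) \left(4 + \left(0 + 2\right)\right)\right)^{2} = \left(2 \left(4 + 2\right)\right)^{2} = \left(2 \cdot 6\right)^{2} = 12^{2} = 144$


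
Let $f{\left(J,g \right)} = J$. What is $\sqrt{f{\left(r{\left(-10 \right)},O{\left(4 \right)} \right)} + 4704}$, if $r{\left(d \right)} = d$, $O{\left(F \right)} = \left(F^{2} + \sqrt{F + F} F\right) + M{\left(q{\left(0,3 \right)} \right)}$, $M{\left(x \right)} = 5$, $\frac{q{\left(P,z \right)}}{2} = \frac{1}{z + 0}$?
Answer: $\sqrt{4694} \approx 68.513$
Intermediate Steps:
$q{\left(P,z \right)} = \frac{2}{z}$ ($q{\left(P,z \right)} = \frac{2}{z + 0} = \frac{2}{z}$)
$O{\left(F \right)} = 5 + F^{2} + \sqrt{2} F^{\frac{3}{2}}$ ($O{\left(F \right)} = \left(F^{2} + \sqrt{F + F} F\right) + 5 = \left(F^{2} + \sqrt{2 F} F\right) + 5 = \left(F^{2} + \sqrt{2} \sqrt{F} F\right) + 5 = \left(F^{2} + \sqrt{2} F^{\frac{3}{2}}\right) + 5 = 5 + F^{2} + \sqrt{2} F^{\frac{3}{2}}$)
$\sqrt{f{\left(r{\left(-10 \right)},O{\left(4 \right)} \right)} + 4704} = \sqrt{-10 + 4704} = \sqrt{4694}$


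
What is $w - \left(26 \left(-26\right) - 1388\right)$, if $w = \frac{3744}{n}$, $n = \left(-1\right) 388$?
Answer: $\frac{199272}{97} \approx 2054.4$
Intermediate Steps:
$n = -388$
$w = - \frac{936}{97}$ ($w = \frac{3744}{-388} = 3744 \left(- \frac{1}{388}\right) = - \frac{936}{97} \approx -9.6495$)
$w - \left(26 \left(-26\right) - 1388\right) = - \frac{936}{97} - \left(26 \left(-26\right) - 1388\right) = - \frac{936}{97} - \left(-676 - 1388\right) = - \frac{936}{97} - -2064 = - \frac{936}{97} + 2064 = \frac{199272}{97}$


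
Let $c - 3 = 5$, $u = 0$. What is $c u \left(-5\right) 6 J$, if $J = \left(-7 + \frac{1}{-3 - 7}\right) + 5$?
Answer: $0$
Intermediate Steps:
$c = 8$ ($c = 3 + 5 = 8$)
$J = - \frac{21}{10}$ ($J = \left(-7 + \frac{1}{-10}\right) + 5 = \left(-7 - \frac{1}{10}\right) + 5 = - \frac{71}{10} + 5 = - \frac{21}{10} \approx -2.1$)
$c u \left(-5\right) 6 J = 8 \cdot 0 \left(-5\right) 6 \left(- \frac{21}{10}\right) = 8 \cdot 0 \cdot 6 \left(- \frac{21}{10}\right) = 8 \cdot 0 \left(- \frac{21}{10}\right) = 0 \left(- \frac{21}{10}\right) = 0$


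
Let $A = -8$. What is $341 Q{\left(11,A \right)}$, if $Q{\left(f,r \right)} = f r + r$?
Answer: $-32736$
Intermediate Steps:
$Q{\left(f,r \right)} = r + f r$
$341 Q{\left(11,A \right)} = 341 \left(- 8 \left(1 + 11\right)\right) = 341 \left(\left(-8\right) 12\right) = 341 \left(-96\right) = -32736$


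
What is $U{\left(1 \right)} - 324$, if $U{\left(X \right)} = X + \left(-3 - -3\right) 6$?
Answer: $-323$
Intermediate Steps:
$U{\left(X \right)} = X$ ($U{\left(X \right)} = X + \left(-3 + 3\right) 6 = X + 0 \cdot 6 = X + 0 = X$)
$U{\left(1 \right)} - 324 = 1 - 324 = -323$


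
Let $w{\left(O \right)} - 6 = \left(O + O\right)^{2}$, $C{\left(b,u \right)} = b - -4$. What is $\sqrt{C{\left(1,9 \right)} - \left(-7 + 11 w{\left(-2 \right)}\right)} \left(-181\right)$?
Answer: $- 181 i \sqrt{230} \approx - 2745.0 i$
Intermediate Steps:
$C{\left(b,u \right)} = 4 + b$ ($C{\left(b,u \right)} = b + 4 = 4 + b$)
$w{\left(O \right)} = 6 + 4 O^{2}$ ($w{\left(O \right)} = 6 + \left(O + O\right)^{2} = 6 + \left(2 O\right)^{2} = 6 + 4 O^{2}$)
$\sqrt{C{\left(1,9 \right)} - \left(-7 + 11 w{\left(-2 \right)}\right)} \left(-181\right) = \sqrt{\left(4 + 1\right) + \left(7 - 11 \left(6 + 4 \left(-2\right)^{2}\right)\right)} \left(-181\right) = \sqrt{5 + \left(7 - 11 \left(6 + 4 \cdot 4\right)\right)} \left(-181\right) = \sqrt{5 + \left(7 - 11 \left(6 + 16\right)\right)} \left(-181\right) = \sqrt{5 + \left(7 - 242\right)} \left(-181\right) = \sqrt{5 - 235} \left(-181\right) = \sqrt{-230} \left(-181\right) = i \sqrt{230} \left(-181\right) = - 181 i \sqrt{230}$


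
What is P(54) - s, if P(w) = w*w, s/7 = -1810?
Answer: 15586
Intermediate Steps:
s = -12670 (s = 7*(-1810) = -12670)
P(w) = w**2
P(54) - s = 54**2 - 1*(-12670) = 2916 + 12670 = 15586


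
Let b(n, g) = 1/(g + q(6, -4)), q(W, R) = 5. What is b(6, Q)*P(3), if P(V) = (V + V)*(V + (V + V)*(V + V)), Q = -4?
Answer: 234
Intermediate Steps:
P(V) = 2*V*(V + 4*V**2) (P(V) = (2*V)*(V + (2*V)*(2*V)) = (2*V)*(V + 4*V**2) = 2*V*(V + 4*V**2))
b(n, g) = 1/(5 + g) (b(n, g) = 1/(g + 5) = 1/(5 + g))
b(6, Q)*P(3) = (3**2*(2 + 8*3))/(5 - 4) = (9*(2 + 24))/1 = 1*(9*26) = 1*234 = 234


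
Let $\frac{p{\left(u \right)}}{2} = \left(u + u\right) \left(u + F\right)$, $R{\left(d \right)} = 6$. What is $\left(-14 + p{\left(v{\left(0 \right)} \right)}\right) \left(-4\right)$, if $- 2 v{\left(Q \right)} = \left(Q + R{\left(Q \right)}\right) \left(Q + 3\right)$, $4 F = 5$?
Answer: $-1060$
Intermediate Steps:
$F = \frac{5}{4}$ ($F = \frac{1}{4} \cdot 5 = \frac{5}{4} \approx 1.25$)
$v{\left(Q \right)} = - \frac{\left(3 + Q\right) \left(6 + Q\right)}{2}$ ($v{\left(Q \right)} = - \frac{\left(Q + 6\right) \left(Q + 3\right)}{2} = - \frac{\left(6 + Q\right) \left(3 + Q\right)}{2} = - \frac{\left(3 + Q\right) \left(6 + Q\right)}{2}$)
$p{\left(u \right)} = 4 u \left(\frac{5}{4} + u\right)$ ($p{\left(u \right)} = 2 \left(u + u\right) \left(u + \frac{5}{4}\right) = 2 \cdot 2 u \left(\frac{5}{4} + u\right) = 4 u \left(\frac{5}{4} + u\right)$)
$\left(-14 + p{\left(v{\left(0 \right)} \right)}\right) \left(-4\right) = \left(-14 + \left(-9 - 0 - \frac{0^{2}}{2}\right) \left(5 + 4 \left(-9 - 0 - \frac{0^{2}}{2}\right)\right)\right) \left(-4\right) = \left(-14 + \left(-9 + 0 - 0\right) \left(5 + 4 \left(-9 + 0 - 0\right)\right)\right) \left(-4\right) = \left(-14 + \left(-9 + 0 + 0\right) \left(5 + 4 \left(-9 + 0 + 0\right)\right)\right) \left(-4\right) = \left(-14 - 9 \left(5 + 4 \left(-9\right)\right)\right) \left(-4\right) = \left(-14 - 9 \left(5 - 36\right)\right) \left(-4\right) = \left(-14 - -279\right) \left(-4\right) = \left(-14 + 279\right) \left(-4\right) = 265 \left(-4\right) = -1060$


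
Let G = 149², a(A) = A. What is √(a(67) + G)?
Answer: 2*√5567 ≈ 149.22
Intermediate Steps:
G = 22201
√(a(67) + G) = √(67 + 22201) = √22268 = 2*√5567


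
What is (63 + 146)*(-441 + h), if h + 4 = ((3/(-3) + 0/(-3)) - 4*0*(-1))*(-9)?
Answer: -91124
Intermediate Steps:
h = 5 (h = -4 + ((3/(-3) + 0/(-3)) - 4*0*(-1))*(-9) = -4 + ((3*(-⅓) + 0*(-⅓)) + 0*(-1))*(-9) = -4 + ((-1 + 0) + 0)*(-9) = -4 + (-1 + 0)*(-9) = -4 - 1*(-9) = -4 + 9 = 5)
(63 + 146)*(-441 + h) = (63 + 146)*(-441 + 5) = 209*(-436) = -91124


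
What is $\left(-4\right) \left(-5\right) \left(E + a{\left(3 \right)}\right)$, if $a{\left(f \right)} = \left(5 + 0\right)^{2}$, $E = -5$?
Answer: $400$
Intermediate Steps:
$a{\left(f \right)} = 25$ ($a{\left(f \right)} = 5^{2} = 25$)
$\left(-4\right) \left(-5\right) \left(E + a{\left(3 \right)}\right) = \left(-4\right) \left(-5\right) \left(-5 + 25\right) = 20 \cdot 20 = 400$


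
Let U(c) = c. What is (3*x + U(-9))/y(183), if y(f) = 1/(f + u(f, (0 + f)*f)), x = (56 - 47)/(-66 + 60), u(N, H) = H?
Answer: -454572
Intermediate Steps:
x = -3/2 (x = 9/(-6) = 9*(-1/6) = -3/2 ≈ -1.5000)
y(f) = 1/(f + f**2) (y(f) = 1/(f + (0 + f)*f) = 1/(f + f*f) = 1/(f + f**2))
(3*x + U(-9))/y(183) = (3*(-3/2) - 9)/((1/(183*(1 + 183)))) = (-9/2 - 9)/(((1/183)/184)) = -27/(2*((1/183)*(1/184))) = -27/(2*1/33672) = -27/2*33672 = -454572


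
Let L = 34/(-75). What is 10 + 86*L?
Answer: -2174/75 ≈ -28.987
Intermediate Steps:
L = -34/75 (L = 34*(-1/75) = -34/75 ≈ -0.45333)
10 + 86*L = 10 + 86*(-34/75) = 10 - 2924/75 = -2174/75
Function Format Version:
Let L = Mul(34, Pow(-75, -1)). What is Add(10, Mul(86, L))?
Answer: Rational(-2174, 75) ≈ -28.987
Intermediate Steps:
L = Rational(-34, 75) (L = Mul(34, Rational(-1, 75)) = Rational(-34, 75) ≈ -0.45333)
Add(10, Mul(86, L)) = Add(10, Mul(86, Rational(-34, 75))) = Add(10, Rational(-2924, 75)) = Rational(-2174, 75)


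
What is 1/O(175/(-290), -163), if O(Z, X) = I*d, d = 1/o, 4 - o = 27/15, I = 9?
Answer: 11/45 ≈ 0.24444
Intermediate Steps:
o = 11/5 (o = 4 - 27/15 = 4 - 1*9/5 = 4 - 9/5 = 11/5 ≈ 2.2000)
d = 5/11 (d = 1/(11/5) = 5/11 ≈ 0.45455)
O(Z, X) = 45/11 (O(Z, X) = 9*(5/11) = 45/11)
1/O(175/(-290), -163) = 1/(45/11) = 11/45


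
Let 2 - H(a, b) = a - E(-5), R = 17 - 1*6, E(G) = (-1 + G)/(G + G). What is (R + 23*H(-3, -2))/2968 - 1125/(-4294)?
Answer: 9848253/31861480 ≈ 0.30910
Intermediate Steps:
E(G) = (-1 + G)/(2*G) (E(G) = (-1 + G)/((2*G)) = (-1 + G)*(1/(2*G)) = (-1 + G)/(2*G))
R = 11 (R = 17 - 6 = 11)
H(a, b) = 13/5 - a (H(a, b) = 2 - (a - (-1 - 5)/(2*(-5))) = 2 - (a - (-1)*(-6)/(2*5)) = 2 - (a - 1*⅗) = 2 - (a - ⅗) = 2 - (-⅗ + a) = 2 + (⅗ - a) = 13/5 - a)
(R + 23*H(-3, -2))/2968 - 1125/(-4294) = (11 + 23*(13/5 - 1*(-3)))/2968 - 1125/(-4294) = (11 + 23*(13/5 + 3))*(1/2968) - 1125*(-1/4294) = (11 + 23*(28/5))*(1/2968) + 1125/4294 = (11 + 644/5)*(1/2968) + 1125/4294 = (699/5)*(1/2968) + 1125/4294 = 699/14840 + 1125/4294 = 9848253/31861480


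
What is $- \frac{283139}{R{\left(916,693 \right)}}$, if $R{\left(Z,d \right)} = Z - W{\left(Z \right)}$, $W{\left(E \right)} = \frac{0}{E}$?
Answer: $- \frac{283139}{916} \approx -309.1$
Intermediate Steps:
$W{\left(E \right)} = 0$
$R{\left(Z,d \right)} = Z$ ($R{\left(Z,d \right)} = Z - 0 = Z + 0 = Z$)
$- \frac{283139}{R{\left(916,693 \right)}} = - \frac{283139}{916}$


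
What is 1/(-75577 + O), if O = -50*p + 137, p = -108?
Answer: -1/70040 ≈ -1.4278e-5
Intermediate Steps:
O = 5537 (O = -50*(-108) + 137 = 5400 + 137 = 5537)
1/(-75577 + O) = 1/(-75577 + 5537) = 1/(-70040) = -1/70040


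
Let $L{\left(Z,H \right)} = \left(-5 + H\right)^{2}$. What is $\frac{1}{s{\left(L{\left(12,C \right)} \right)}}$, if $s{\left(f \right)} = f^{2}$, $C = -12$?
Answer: $\frac{1}{83521} \approx 1.1973 \cdot 10^{-5}$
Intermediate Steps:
$\frac{1}{s{\left(L{\left(12,C \right)} \right)}} = \frac{1}{\left(\left(-5 - 12\right)^{2}\right)^{2}} = \frac{1}{\left(\left(-17\right)^{2}\right)^{2}} = \frac{1}{289^{2}} = \frac{1}{83521}$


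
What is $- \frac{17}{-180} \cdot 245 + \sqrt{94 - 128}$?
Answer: $\frac{833}{36} + i \sqrt{34} \approx 23.139 + 5.831 i$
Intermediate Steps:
$- \frac{17}{-180} \cdot 245 + \sqrt{94 - 128} = \left(-17\right) \left(- \frac{1}{180}\right) 245 + \sqrt{-34} = \frac{17}{180} \cdot 245 + i \sqrt{34} = \frac{833}{36} + i \sqrt{34}$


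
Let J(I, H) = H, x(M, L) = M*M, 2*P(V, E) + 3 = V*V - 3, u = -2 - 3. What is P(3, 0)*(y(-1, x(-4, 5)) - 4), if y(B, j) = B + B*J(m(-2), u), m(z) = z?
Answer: 0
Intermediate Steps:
u = -5
P(V, E) = -3 + V**2/2 (P(V, E) = -3/2 + (V*V - 3)/2 = -3/2 + (V**2 - 3)/2 = -3/2 + (-3 + V**2)/2 = -3/2 + (-3/2 + V**2/2) = -3 + V**2/2)
x(M, L) = M**2
y(B, j) = -4*B (y(B, j) = B + B*(-5) = B - 5*B = -4*B)
P(3, 0)*(y(-1, x(-4, 5)) - 4) = (-3 + (1/2)*3**2)*(-4*(-1) - 4) = (-3 + (1/2)*9)*(4 - 4) = (-3 + 9/2)*0 = (3/2)*0 = 0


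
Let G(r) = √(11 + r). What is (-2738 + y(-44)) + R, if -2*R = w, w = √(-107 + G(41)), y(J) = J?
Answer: -2782 - I*√(107 - 2*√13)/2 ≈ -2782.0 - 4.9947*I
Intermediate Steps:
w = √(-107 + 2*√13) (w = √(-107 + √(11 + 41)) = √(-107 + √52) = √(-107 + 2*√13) ≈ 9.9894*I)
R = -√(-107 + 2*√13)/2 ≈ -4.9947*I
(-2738 + y(-44)) + R = (-2738 - 44) - I*√(107 - 2*√13)/2 = -2782 - I*√(107 - 2*√13)/2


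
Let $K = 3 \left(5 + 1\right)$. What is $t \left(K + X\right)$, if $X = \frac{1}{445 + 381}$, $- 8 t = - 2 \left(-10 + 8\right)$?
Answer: $- \frac{14869}{1652} \approx -9.0006$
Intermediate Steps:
$t = - \frac{1}{2}$ ($t = - \frac{\left(-2\right) \left(-10 + 8\right)}{8} = - \frac{\left(-2\right) \left(-2\right)}{8} = \left(- \frac{1}{8}\right) 4 = - \frac{1}{2} \approx -0.5$)
$X = \frac{1}{826} \approx 0.0012107$
$K = 18$ ($K = 3 \cdot 6 = 18$)
$t \left(K + X\right) = - \frac{18 + \frac{1}{826}}{2} = \left(- \frac{1}{2}\right) \frac{14869}{826} = - \frac{14869}{1652}$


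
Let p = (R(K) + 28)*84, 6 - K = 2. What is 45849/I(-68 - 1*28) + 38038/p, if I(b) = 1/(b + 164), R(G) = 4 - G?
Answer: 523781693/168 ≈ 3.1177e+6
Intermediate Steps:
K = 4 (K = 6 - 1*2 = 6 - 2 = 4)
I(b) = 1/(164 + b)
p = 2352 (p = ((4 - 1*4) + 28)*84 = ((4 - 4) + 28)*84 = (0 + 28)*84 = 28*84 = 2352)
45849/I(-68 - 1*28) + 38038/p = 45849/(1/(164 + (-68 - 1*28))) + 38038/2352 = 45849/(1/(164 + (-68 - 28))) + 38038*(1/2352) = 45849/(1/(164 - 96)) + 2717/168 = 45849/(1/68) + 2717/168 = 45849*68 + 2717/168 = 3117732 + 2717/168 = 523781693/168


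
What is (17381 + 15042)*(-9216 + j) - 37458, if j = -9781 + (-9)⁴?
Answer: -403249886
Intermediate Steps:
j = -3220 (j = -9781 + 6561 = -3220)
(17381 + 15042)*(-9216 + j) - 37458 = (17381 + 15042)*(-9216 - 3220) - 37458 = 32423*(-12436) - 37458 = -403212428 - 37458 = -403249886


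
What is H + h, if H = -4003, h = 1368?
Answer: -2635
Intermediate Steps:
H + h = -4003 + 1368 = -2635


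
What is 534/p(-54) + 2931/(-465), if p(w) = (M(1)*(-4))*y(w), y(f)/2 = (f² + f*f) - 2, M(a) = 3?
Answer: -4559487/722920 ≈ -6.3070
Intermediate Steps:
y(f) = -4 + 4*f² (y(f) = 2*((f² + f*f) - 2) = 2*((f² + f²) - 2) = 2*(2*f² - 2) = 2*(-2 + 2*f²) = -4 + 4*f²)
p(w) = 48 - 48*w² (p(w) = (3*(-4))*(-4 + 4*w²) = -12*(-4 + 4*w²) = 48 - 48*w²)
534/p(-54) + 2931/(-465) = 534/(48 - 48*(-54)²) + 2931/(-465) = 534/(48 - 48*2916) + 2931*(-1/465) = 534/(48 - 139968) - 977/155 = 534/(-139920) - 977/155 = 534*(-1/139920) - 977/155 = -89/23320 - 977/155 = -4559487/722920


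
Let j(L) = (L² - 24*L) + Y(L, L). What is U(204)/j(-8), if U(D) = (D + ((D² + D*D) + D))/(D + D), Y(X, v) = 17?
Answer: 205/273 ≈ 0.75092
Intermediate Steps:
U(D) = (2*D + 2*D²)/(2*D) (U(D) = (D + ((D² + D²) + D))/((2*D)) = (D + (2*D² + D))*(1/(2*D)) = (D + (D + 2*D²))*(1/(2*D)) = (2*D + 2*D²)*(1/(2*D)) = (2*D + 2*D²)/(2*D))
j(L) = 17 + L² - 24*L (j(L) = (L² - 24*L) + 17 = 17 + L² - 24*L)
U(204)/j(-8) = (1 + 204)/(17 + (-8)² - 24*(-8)) = 205/(17 + 64 + 192) = 205/273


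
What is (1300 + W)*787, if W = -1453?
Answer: -120411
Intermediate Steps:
(1300 + W)*787 = (1300 - 1453)*787 = -153*787 = -120411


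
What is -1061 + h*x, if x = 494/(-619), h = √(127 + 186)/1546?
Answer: -1061 - 247*√313/478487 ≈ -1061.0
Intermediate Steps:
h = √313/1546 (h = √313*(1/1546) = √313/1546 ≈ 0.011444)
x = -494/619 (x = 494*(-1/619) = -494/619 ≈ -0.79806)
-1061 + h*x = -1061 + (√313/1546)*(-494/619) = -1061 - 247*√313/478487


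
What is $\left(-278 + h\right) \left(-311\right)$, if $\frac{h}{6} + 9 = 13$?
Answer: $78994$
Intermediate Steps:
$h = 24$ ($h = -54 + 6 \cdot 13 = -54 + 78 = 24$)
$\left(-278 + h\right) \left(-311\right) = \left(-278 + 24\right) \left(-311\right) = \left(-254\right) \left(-311\right) = 78994$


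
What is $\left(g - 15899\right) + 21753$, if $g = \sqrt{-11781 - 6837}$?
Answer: $5854 + i \sqrt{18618} \approx 5854.0 + 136.45 i$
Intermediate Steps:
$g = i \sqrt{18618}$ ($g = \sqrt{-18618} = i \sqrt{18618} \approx 136.45 i$)
$\left(g - 15899\right) + 21753 = \left(i \sqrt{18618} - 15899\right) + 21753 = \left(-15899 + i \sqrt{18618}\right) + 21753 = 5854 + i \sqrt{18618}$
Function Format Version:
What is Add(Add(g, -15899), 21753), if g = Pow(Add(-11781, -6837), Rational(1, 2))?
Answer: Add(5854, Mul(I, Pow(18618, Rational(1, 2)))) ≈ Add(5854.0, Mul(136.45, I))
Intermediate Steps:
g = Mul(I, Pow(18618, Rational(1, 2))) (g = Pow(-18618, Rational(1, 2)) = Mul(I, Pow(18618, Rational(1, 2))) ≈ Mul(136.45, I))
Add(Add(g, -15899), 21753) = Add(Add(Mul(I, Pow(18618, Rational(1, 2))), -15899), 21753) = Add(Add(-15899, Mul(I, Pow(18618, Rational(1, 2)))), 21753) = Add(5854, Mul(I, Pow(18618, Rational(1, 2))))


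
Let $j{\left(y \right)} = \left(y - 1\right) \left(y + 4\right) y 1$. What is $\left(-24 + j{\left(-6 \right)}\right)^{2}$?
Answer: $11664$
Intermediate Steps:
$j{\left(y \right)} = y \left(-1 + y\right) \left(4 + y\right)$ ($j{\left(y \right)} = \left(-1 + y\right) \left(4 + y\right) y 1 = y \left(-1 + y\right) \left(4 + y\right) 1 = y \left(-1 + y\right) \left(4 + y\right)$)
$\left(-24 + j{\left(-6 \right)}\right)^{2} = \left(-24 - 6 \left(-4 + \left(-6\right)^{2} + 3 \left(-6\right)\right)\right)^{2} = \left(-24 - 6 \left(-4 + 36 - 18\right)\right)^{2} = \left(-24 - 84\right)^{2} = \left(-108\right)^{2} = 11664$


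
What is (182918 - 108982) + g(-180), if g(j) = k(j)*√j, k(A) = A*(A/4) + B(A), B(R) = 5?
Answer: 73936 + 48630*I*√5 ≈ 73936.0 + 1.0874e+5*I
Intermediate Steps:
k(A) = 5 + A²/4 (k(A) = A*(A/4) + 5 = A²/4 + 5 = 5 + A²/4)
g(j) = √j*(5 + j²/4) (g(j) = (5 + j²/4)*√j = √j*(5 + j²/4))
(182918 - 108982) + g(-180) = (182918 - 108982) + √(-180)*(20 + (-180)²)/4 = 73936 + (6*I*√5)*(20 + 32400)/4 = 73936 + (¼)*(6*I*√5)*32420 = 73936 + 48630*I*√5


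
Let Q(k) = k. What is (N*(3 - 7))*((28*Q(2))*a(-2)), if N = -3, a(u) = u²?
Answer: 2688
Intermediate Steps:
(N*(3 - 7))*((28*Q(2))*a(-2)) = (-3*(3 - 7))*((28*2)*(-2)²) = (-3*(-4))*(56*4) = 12*224 = 2688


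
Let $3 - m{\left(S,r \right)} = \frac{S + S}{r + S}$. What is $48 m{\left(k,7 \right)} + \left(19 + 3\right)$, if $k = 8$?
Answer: $\frac{574}{5} \approx 114.8$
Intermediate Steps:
$m{\left(S,r \right)} = 3 - \frac{2 S}{S + r}$ ($m{\left(S,r \right)} = 3 - \frac{S + S}{r + S} = 3 - \frac{2 S}{S + r}$)
$48 m{\left(k,7 \right)} + \left(19 + 3\right) = 48 \frac{8 + 3 \cdot 7}{8 + 7} + \left(19 + 3\right) = 48 \frac{8 + 21}{15} + 22 = 48 \cdot \frac{1}{15} \cdot 29 + 22 = 48 \cdot \frac{29}{15} + 22 = \frac{464}{5} + 22 = \frac{574}{5}$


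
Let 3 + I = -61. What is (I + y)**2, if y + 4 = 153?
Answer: 7225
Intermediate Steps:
I = -64 (I = -3 - 61 = -64)
y = 149 (y = -4 + 153 = 149)
(I + y)**2 = (-64 + 149)**2 = 85**2 = 7225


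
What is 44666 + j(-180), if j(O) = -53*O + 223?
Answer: 54429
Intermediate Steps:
j(O) = 223 - 53*O
44666 + j(-180) = 44666 + (223 - 53*(-180)) = 44666 + (223 + 9540) = 44666 + 9763 = 54429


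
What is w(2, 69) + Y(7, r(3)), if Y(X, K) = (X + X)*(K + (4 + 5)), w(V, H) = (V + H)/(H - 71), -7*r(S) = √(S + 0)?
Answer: 181/2 - 2*√3 ≈ 87.036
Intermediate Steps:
r(S) = -√S/7 (r(S) = -√(S + 0)/7 = -√S/7)
w(V, H) = (H + V)/(-71 + H)
Y(X, K) = 2*X*(9 + K) (Y(X, K) = (2*X)*(K + 9) = (2*X)*(9 + K) = 2*X*(9 + K))
w(2, 69) + Y(7, r(3)) = (69 + 2)/(-71 + 69) + 2*7*(9 - √3/7) = 71/(-2) + (126 - 2*√3) = -½*71 + (126 - 2*√3) = -71/2 + (126 - 2*√3) = 181/2 - 2*√3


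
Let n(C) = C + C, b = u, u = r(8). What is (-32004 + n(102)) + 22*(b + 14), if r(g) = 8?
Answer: -31316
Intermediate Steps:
u = 8
b = 8
n(C) = 2*C
(-32004 + n(102)) + 22*(b + 14) = (-32004 + 2*102) + 22*(8 + 14) = (-32004 + 204) + 22*22 = -31800 + 484 = -31316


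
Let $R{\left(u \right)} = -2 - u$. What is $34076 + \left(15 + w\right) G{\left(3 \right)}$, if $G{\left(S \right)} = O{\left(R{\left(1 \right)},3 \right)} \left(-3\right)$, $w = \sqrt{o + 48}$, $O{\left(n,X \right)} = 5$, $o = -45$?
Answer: $33851 - 15 \sqrt{3} \approx 33825.0$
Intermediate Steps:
$w = \sqrt{3}$ ($w = \sqrt{-45 + 48} = \sqrt{3} \approx 1.732$)
$G{\left(S \right)} = -15$ ($G{\left(S \right)} = 5 \left(-3\right) = -15$)
$34076 + \left(15 + w\right) G{\left(3 \right)} = 34076 + \left(15 + \sqrt{3}\right) \left(-15\right) = 34076 - \left(225 + 15 \sqrt{3}\right) = 33851 - 15 \sqrt{3}$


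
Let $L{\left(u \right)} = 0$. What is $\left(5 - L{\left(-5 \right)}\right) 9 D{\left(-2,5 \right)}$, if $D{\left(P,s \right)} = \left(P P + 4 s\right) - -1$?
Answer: $1125$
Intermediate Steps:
$D{\left(P,s \right)} = 1 + P^{2} + 4 s$ ($D{\left(P,s \right)} = \left(P^{2} + 4 s\right) + 1 = 1 + P^{2} + 4 s$)
$\left(5 - L{\left(-5 \right)}\right) 9 D{\left(-2,5 \right)} = \left(5 - 0\right) 9 \left(1 + \left(-2\right)^{2} + 4 \cdot 5\right) = \left(5 + 0\right) 9 \left(1 + 4 + 20\right) = 5 \cdot 9 \cdot 25 = 45 \cdot 25 = 1125$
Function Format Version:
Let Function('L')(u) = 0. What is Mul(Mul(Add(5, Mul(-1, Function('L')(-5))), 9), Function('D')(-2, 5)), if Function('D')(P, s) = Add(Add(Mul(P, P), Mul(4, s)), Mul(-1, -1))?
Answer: 1125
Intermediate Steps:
Function('D')(P, s) = Add(1, Pow(P, 2), Mul(4, s)) (Function('D')(P, s) = Add(Add(Pow(P, 2), Mul(4, s)), 1) = Add(1, Pow(P, 2), Mul(4, s)))
Mul(Mul(Add(5, Mul(-1, Function('L')(-5))), 9), Function('D')(-2, 5)) = Mul(Mul(Add(5, Mul(-1, 0)), 9), Add(1, Pow(-2, 2), Mul(4, 5))) = Mul(Mul(Add(5, 0), 9), Add(1, 4, 20)) = Mul(Mul(5, 9), 25) = Mul(45, 25) = 1125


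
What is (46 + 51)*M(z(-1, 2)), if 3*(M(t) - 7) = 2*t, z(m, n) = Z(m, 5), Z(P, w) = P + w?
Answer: 2813/3 ≈ 937.67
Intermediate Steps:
z(m, n) = 5 + m (z(m, n) = m + 5 = 5 + m)
M(t) = 7 + 2*t/3 (M(t) = 7 + (2*t)/3 = 7 + 2*t/3)
(46 + 51)*M(z(-1, 2)) = (46 + 51)*(7 + 2*(5 - 1)/3) = 97*(7 + (⅔)*4) = 97*(7 + 8/3) = 97*(29/3) = 2813/3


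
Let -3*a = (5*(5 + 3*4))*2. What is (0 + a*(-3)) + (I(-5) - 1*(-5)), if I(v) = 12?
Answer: 187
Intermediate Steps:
a = -170/3 (a = -5*(5 + 3*4)*2/3 = -5*(5 + 12)*2/3 = -5*17*2/3 = -85*2/3 = -⅓*170 = -170/3 ≈ -56.667)
(0 + a*(-3)) + (I(-5) - 1*(-5)) = (0 - 170/3*(-3)) + (12 - 1*(-5)) = (0 + 170) + (12 + 5) = 170 + 17 = 187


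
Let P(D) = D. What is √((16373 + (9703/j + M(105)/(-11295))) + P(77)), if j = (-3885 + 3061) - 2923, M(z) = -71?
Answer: 11*√3005849030829230/4702485 ≈ 128.25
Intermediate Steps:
j = -3747 (j = -824 - 2923 = -3747)
√((16373 + (9703/j + M(105)/(-11295))) + P(77)) = √((16373 + (9703/(-3747) - 71/(-11295))) + 77) = √((16373 + (9703*(-1/3747) - 71*(-1/11295))) + 77) = √((16373 + (-9703/3747 + 71/11295)) + 77) = √((16373 - 36443116/14107455) + 77) = √(230944917599/14107455 + 77) = √(232031191634/14107455) = 11*√3005849030829230/4702485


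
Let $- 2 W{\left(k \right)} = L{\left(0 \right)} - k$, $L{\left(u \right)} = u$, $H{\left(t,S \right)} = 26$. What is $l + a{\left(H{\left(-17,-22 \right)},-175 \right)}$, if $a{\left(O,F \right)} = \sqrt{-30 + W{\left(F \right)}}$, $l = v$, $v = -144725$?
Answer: $-144725 + \frac{i \sqrt{470}}{2} \approx -1.4473 \cdot 10^{5} + 10.84 i$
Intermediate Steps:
$l = -144725$
$W{\left(k \right)} = \frac{k}{2}$ ($W{\left(k \right)} = - \frac{0 - k}{2} = - \frac{\left(-1\right) k}{2} = \frac{k}{2}$)
$a{\left(O,F \right)} = \sqrt{-30 + \frac{F}{2}}$
$l + a{\left(H{\left(-17,-22 \right)},-175 \right)} = -144725 + \frac{\sqrt{-120 + 2 \left(-175\right)}}{2} = -144725 + \frac{\sqrt{-120 - 350}}{2} = -144725 + \frac{\sqrt{-470}}{2} = -144725 + \frac{i \sqrt{470}}{2}$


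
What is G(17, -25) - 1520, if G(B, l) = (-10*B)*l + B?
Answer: 2747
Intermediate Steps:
G(B, l) = B - 10*B*l (G(B, l) = -10*B*l + B = B - 10*B*l)
G(17, -25) - 1520 = 17*(1 - 10*(-25)) - 1520 = 17*(1 + 250) - 1520 = 17*251 - 1520 = 4267 - 1520 = 2747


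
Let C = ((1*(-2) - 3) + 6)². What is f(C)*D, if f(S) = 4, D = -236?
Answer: -944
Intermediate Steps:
C = 1 (C = ((-2 - 3) + 6)² = (-5 + 6)² = 1² = 1)
f(C)*D = 4*(-236) = -944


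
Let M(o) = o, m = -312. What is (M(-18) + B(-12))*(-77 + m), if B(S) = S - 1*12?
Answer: 16338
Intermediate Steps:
B(S) = -12 + S (B(S) = S - 12 = -12 + S)
(M(-18) + B(-12))*(-77 + m) = (-18 + (-12 - 12))*(-77 - 312) = (-18 - 24)*(-389) = -42*(-389) = 16338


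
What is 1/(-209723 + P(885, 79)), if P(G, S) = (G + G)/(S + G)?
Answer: -482/101085601 ≈ -4.7682e-6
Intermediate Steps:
P(G, S) = 2*G/(G + S) (P(G, S) = (2*G)/(G + S) = 2*G/(G + S))
1/(-209723 + P(885, 79)) = 1/(-209723 + 2*885/(885 + 79)) = 1/(-209723 + 2*885/964) = 1/(-209723 + 2*885*(1/964)) = 1/(-209723 + 885/482) = 1/(-101085601/482) = -482/101085601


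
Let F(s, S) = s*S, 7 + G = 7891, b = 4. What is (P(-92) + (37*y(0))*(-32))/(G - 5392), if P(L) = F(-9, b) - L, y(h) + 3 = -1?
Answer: 1198/623 ≈ 1.9230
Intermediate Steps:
G = 7884 (G = -7 + 7891 = 7884)
y(h) = -4 (y(h) = -3 - 1 = -4)
F(s, S) = S*s
P(L) = -36 - L (P(L) = 4*(-9) - L = -36 - L)
(P(-92) + (37*y(0))*(-32))/(G - 5392) = ((-36 - 1*(-92)) + (37*(-4))*(-32))/(7884 - 5392) = ((-36 + 92) - 148*(-32))/2492 = (56 + 4736)*(1/2492) = 4792*(1/2492) = 1198/623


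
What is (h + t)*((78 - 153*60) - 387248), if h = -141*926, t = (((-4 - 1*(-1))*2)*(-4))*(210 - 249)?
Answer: 52120817700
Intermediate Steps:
t = -936 (t = (((-4 + 1)*2)*(-4))*(-39) = (-3*2*(-4))*(-39) = -6*(-4)*(-39) = 24*(-39) = -936)
h = -130566
(h + t)*((78 - 153*60) - 387248) = (-130566 - 936)*((78 - 153*60) - 387248) = -131502*((78 - 9180) - 387248) = -131502*(-9102 - 387248) = -131502*(-396350) = 52120817700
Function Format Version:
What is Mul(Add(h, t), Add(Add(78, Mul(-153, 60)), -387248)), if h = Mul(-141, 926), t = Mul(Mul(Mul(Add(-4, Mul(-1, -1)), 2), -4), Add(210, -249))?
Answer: 52120817700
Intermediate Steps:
t = -936 (t = Mul(Mul(Mul(Add(-4, 1), 2), -4), -39) = Mul(Mul(Mul(-3, 2), -4), -39) = Mul(Mul(-6, -4), -39) = Mul(24, -39) = -936)
h = -130566
Mul(Add(h, t), Add(Add(78, Mul(-153, 60)), -387248)) = Mul(Add(-130566, -936), Add(Add(78, Mul(-153, 60)), -387248)) = Mul(-131502, Add(Add(78, -9180), -387248)) = Mul(-131502, Add(-9102, -387248)) = Mul(-131502, -396350) = 52120817700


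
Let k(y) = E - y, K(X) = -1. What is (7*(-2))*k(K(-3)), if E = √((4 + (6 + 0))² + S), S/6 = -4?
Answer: -14 - 28*√19 ≈ -136.05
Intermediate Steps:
S = -24 (S = 6*(-4) = -24)
E = 2*√19 (E = √((4 + (6 + 0))² - 24) = √((4 + 6)² - 24) = √(10² - 24) = √(100 - 24) = √76 = 2*√19 ≈ 8.7178)
k(y) = -y + 2*√19 (k(y) = 2*√19 - y = -y + 2*√19)
(7*(-2))*k(K(-3)) = (7*(-2))*(-1*(-1) + 2*√19) = -14*(1 + 2*√19) = -14 - 28*√19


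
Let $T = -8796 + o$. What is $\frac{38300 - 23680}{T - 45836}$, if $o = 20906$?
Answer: $- \frac{7310}{16863} \approx -0.43349$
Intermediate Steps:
$T = 12110$ ($T = -8796 + 20906 = 12110$)
$\frac{38300 - 23680}{T - 45836} = \frac{38300 - 23680}{12110 - 45836} = \frac{14620}{-33726} = 14620 \left(- \frac{1}{33726}\right) = - \frac{7310}{16863}$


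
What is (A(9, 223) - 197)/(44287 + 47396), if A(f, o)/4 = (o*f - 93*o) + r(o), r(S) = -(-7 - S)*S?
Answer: 43345/30561 ≈ 1.4183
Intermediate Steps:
r(S) = -S*(-7 - S)
A(f, o) = -372*o + 4*f*o + 4*o*(7 + o) (A(f, o) = 4*((o*f - 93*o) + o*(7 + o)) = 4*((f*o - 93*o) + o*(7 + o)) = 4*((-93*o + f*o) + o*(7 + o)) = 4*(-93*o + f*o + o*(7 + o)) = -372*o + 4*f*o + 4*o*(7 + o))
(A(9, 223) - 197)/(44287 + 47396) = (4*223*(-86 + 9 + 223) - 197)/(44287 + 47396) = (4*223*146 - 197)/91683 = (130232 - 197)*(1/91683) = 130035*(1/91683) = 43345/30561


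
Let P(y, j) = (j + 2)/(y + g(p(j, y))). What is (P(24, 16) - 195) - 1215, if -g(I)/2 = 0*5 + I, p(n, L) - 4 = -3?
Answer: -15501/11 ≈ -1409.2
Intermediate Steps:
p(n, L) = 1 (p(n, L) = 4 - 3 = 1)
g(I) = -2*I (g(I) = -2*(0*5 + I) = -2*(0 + I) = -2*I)
P(y, j) = (2 + j)/(-2 + y) (P(y, j) = (j + 2)/(y - 2*1) = (2 + j)/(y - 2) = (2 + j)/(-2 + y))
(P(24, 16) - 195) - 1215 = ((2 + 16)/(-2 + 24) - 195) - 1215 = (18/22 - 195) - 1215 = ((1/22)*18 - 195) - 1215 = (9/11 - 195) - 1215 = -2136/11 - 1215 = -15501/11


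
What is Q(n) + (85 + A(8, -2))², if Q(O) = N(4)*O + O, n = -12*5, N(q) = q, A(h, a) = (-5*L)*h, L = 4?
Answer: 5325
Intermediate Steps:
A(h, a) = -20*h (A(h, a) = (-5*4)*h = -20*h)
n = -60
Q(O) = 5*O (Q(O) = 4*O + O = 5*O)
Q(n) + (85 + A(8, -2))² = 5*(-60) + (85 - 20*8)² = -300 + (85 - 160)² = -300 + (-75)² = -300 + 5625 = 5325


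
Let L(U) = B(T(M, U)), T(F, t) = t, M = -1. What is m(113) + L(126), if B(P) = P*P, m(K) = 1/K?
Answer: 1793989/113 ≈ 15876.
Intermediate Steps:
B(P) = P²
L(U) = U²
m(113) + L(126) = 1/113 + 126² = 1/113 + 15876 = 1793989/113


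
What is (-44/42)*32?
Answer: -704/21 ≈ -33.524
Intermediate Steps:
(-44/42)*32 = ((1/42)*(-44))*32 = -22/21*32 = -704/21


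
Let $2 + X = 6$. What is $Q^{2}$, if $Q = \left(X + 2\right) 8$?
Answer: $2304$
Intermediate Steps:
$X = 4$ ($X = -2 + 6 = 4$)
$Q = 48$ ($Q = \left(4 + 2\right) 8 = 6 \cdot 8 = 48$)
$Q^{2} = 48^{2} = 2304$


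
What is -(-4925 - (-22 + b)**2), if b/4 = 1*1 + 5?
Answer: 4929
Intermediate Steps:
b = 24 (b = 4*(1*1 + 5) = 4*(1 + 5) = 4*6 = 24)
-(-4925 - (-22 + b)**2) = -(-4925 - (-22 + 24)**2) = -(-4925 - 1*2**2) = -(-4925 - 1*4) = -(-4925 - 4) = -1*(-4929) = 4929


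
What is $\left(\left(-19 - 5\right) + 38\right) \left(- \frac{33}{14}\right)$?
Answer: $-33$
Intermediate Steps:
$\left(\left(-19 - 5\right) + 38\right) \left(- \frac{33}{14}\right) = \left(\left(-19 - 5\right) + 38\right) \left(\left(-33\right) \frac{1}{14}\right) = \left(-24 + 38\right) \left(- \frac{33}{14}\right) = 14 \left(- \frac{33}{14}\right) = -33$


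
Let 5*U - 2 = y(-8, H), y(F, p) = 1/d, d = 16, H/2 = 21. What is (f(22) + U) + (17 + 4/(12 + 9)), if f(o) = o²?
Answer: 842693/1680 ≈ 501.60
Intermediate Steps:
H = 42 (H = 2*21 = 42)
y(F, p) = 1/16
U = 33/80 (U = ⅖ + (⅕)*(1/16) = ⅖ + 1/80 = 33/80 ≈ 0.41250)
(f(22) + U) + (17 + 4/(12 + 9)) = (22² + 33/80) + (17 + 4/(12 + 9)) = (484 + 33/80) + (17 + 4/21) = 38753/80 + (17 + (1/21)*4) = 38753/80 + (17 + 4/21) = 38753/80 + 361/21 = 842693/1680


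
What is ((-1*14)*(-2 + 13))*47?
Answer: -7238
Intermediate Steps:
((-1*14)*(-2 + 13))*47 = -14*11*47 = -154*47 = -7238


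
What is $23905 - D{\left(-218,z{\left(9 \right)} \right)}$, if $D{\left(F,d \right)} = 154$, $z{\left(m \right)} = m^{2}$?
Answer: $23751$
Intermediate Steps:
$23905 - D{\left(-218,z{\left(9 \right)} \right)} = 23905 - 154 = 23751$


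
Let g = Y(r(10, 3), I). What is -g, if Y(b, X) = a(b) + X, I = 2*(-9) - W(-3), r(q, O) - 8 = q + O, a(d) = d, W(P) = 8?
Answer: 5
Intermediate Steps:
r(q, O) = 8 + O + q (r(q, O) = 8 + (q + O) = 8 + (O + q) = 8 + O + q)
I = -26 (I = 2*(-9) - 1*8 = -18 - 8 = -26)
Y(b, X) = X + b (Y(b, X) = b + X = X + b)
g = -5 (g = -26 + (8 + 3 + 10) = -26 + 21 = -5)
-g = -1*(-5) = 5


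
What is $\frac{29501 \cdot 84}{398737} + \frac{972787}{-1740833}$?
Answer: $\frac{3926044233953}{694134527921} \approx 5.656$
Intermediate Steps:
$\frac{29501 \cdot 84}{398737} + \frac{972787}{-1740833} = 2478084 \cdot \frac{1}{398737} + 972787 \left(- \frac{1}{1740833}\right) = \frac{2478084}{398737} - \frac{972787}{1740833} = \frac{3926044233953}{694134527921}$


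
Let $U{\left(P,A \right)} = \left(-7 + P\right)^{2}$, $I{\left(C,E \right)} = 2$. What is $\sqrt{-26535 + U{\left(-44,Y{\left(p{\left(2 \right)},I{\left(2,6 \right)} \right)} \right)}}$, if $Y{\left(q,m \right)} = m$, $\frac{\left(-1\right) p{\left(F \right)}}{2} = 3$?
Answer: $i \sqrt{23934} \approx 154.71 i$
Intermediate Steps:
$p{\left(F \right)} = -6$ ($p{\left(F \right)} = \left(-2\right) 3 = -6$)
$\sqrt{-26535 + U{\left(-44,Y{\left(p{\left(2 \right)},I{\left(2,6 \right)} \right)} \right)}} = \sqrt{-26535 + \left(-7 - 44\right)^{2}} = \sqrt{-26535 + \left(-51\right)^{2}} = \sqrt{-26535 + 2601} = \sqrt{-23934} = i \sqrt{23934}$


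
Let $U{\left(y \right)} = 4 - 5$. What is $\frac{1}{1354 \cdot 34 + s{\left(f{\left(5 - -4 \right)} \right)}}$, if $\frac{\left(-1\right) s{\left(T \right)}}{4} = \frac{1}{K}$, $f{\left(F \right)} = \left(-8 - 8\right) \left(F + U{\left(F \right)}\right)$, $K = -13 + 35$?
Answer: $\frac{11}{506394} \approx 2.1722 \cdot 10^{-5}$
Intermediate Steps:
$U{\left(y \right)} = -1$
$K = 22$
$f{\left(F \right)} = 16 - 16 F$ ($f{\left(F \right)} = \left(-8 - 8\right) \left(F - 1\right) = - 16 \left(-1 + F\right) = 16 - 16 F$)
$s{\left(T \right)} = - \frac{2}{11}$ ($s{\left(T \right)} = - \frac{4}{22} = \left(-4\right) \frac{1}{22} = - \frac{2}{11}$)
$\frac{1}{1354 \cdot 34 + s{\left(f{\left(5 - -4 \right)} \right)}} = \frac{1}{1354 \cdot 34 - \frac{2}{11}} = \frac{1}{46036 - \frac{2}{11}} = \frac{1}{\frac{506394}{11}} = \frac{11}{506394}$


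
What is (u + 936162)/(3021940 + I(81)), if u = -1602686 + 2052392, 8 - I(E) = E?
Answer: 461956/1007289 ≈ 0.45861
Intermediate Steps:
I(E) = 8 - E
u = 449706
(u + 936162)/(3021940 + I(81)) = (449706 + 936162)/(3021940 + (8 - 1*81)) = 1385868/(3021940 + (8 - 81)) = 1385868/(3021940 - 73) = 1385868/3021867 = 1385868*(1/3021867) = 461956/1007289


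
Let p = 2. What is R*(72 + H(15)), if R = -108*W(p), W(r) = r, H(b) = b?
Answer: -18792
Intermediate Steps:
R = -216 (R = -108*2 = -216)
R*(72 + H(15)) = -216*(72 + 15) = -216*87 = -18792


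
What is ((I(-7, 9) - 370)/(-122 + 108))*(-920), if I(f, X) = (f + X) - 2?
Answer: -170200/7 ≈ -24314.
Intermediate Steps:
I(f, X) = -2 + X + f (I(f, X) = (X + f) - 2 = -2 + X + f)
((I(-7, 9) - 370)/(-122 + 108))*(-920) = (((-2 + 9 - 7) - 370)/(-122 + 108))*(-920) = ((0 - 370)/(-14))*(-920) = -370*(-1/14)*(-920) = (185/7)*(-920) = -170200/7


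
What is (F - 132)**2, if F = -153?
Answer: 81225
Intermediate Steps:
(F - 132)**2 = (-153 - 132)**2 = (-285)**2 = 81225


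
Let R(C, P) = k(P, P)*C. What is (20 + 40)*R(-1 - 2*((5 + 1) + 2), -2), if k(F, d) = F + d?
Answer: 4080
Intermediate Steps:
R(C, P) = 2*C*P (R(C, P) = (P + P)*C = (2*P)*C = 2*C*P)
(20 + 40)*R(-1 - 2*((5 + 1) + 2), -2) = (20 + 40)*(2*(-1 - 2*((5 + 1) + 2))*(-2)) = 60*(2*(-1 - 2*(6 + 2))*(-2)) = 60*(2*(-1 - 2*8)*(-2)) = 60*(2*(-1 - 16)*(-2)) = 60*(2*(-17)*(-2)) = 60*68 = 4080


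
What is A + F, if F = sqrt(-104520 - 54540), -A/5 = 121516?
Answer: -607580 + 2*I*sqrt(39765) ≈ -6.0758e+5 + 398.82*I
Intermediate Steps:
A = -607580 (A = -5*121516 = -607580)
F = 2*I*sqrt(39765) (F = sqrt(-159060) = 2*I*sqrt(39765) ≈ 398.82*I)
A + F = -607580 + 2*I*sqrt(39765)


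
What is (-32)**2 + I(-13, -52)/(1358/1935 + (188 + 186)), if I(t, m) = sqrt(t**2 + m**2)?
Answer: 1024 + 25155*sqrt(17)/725048 ≈ 1024.1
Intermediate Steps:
I(t, m) = sqrt(m**2 + t**2)
(-32)**2 + I(-13, -52)/(1358/1935 + (188 + 186)) = (-32)**2 + sqrt((-52)**2 + (-13)**2)/(1358/1935 + (188 + 186)) = 1024 + sqrt(2704 + 169)/(1358*(1/1935) + 374) = 1024 + sqrt(2873)/(1358/1935 + 374) = 1024 + (13*sqrt(17))/(725048/1935) = 1024 + (13*sqrt(17))*(1935/725048) = 1024 + 25155*sqrt(17)/725048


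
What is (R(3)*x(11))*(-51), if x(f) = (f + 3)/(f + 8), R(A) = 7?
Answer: -4998/19 ≈ -263.05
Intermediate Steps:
x(f) = (3 + f)/(8 + f)
(R(3)*x(11))*(-51) = (7*((3 + 11)/(8 + 11)))*(-51) = (7*(14/19))*(-51) = (98/19)*(-51) = -4998/19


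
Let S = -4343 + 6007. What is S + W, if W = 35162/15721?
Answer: 26194906/15721 ≈ 1666.2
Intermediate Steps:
W = 35162/15721 (W = 35162*(1/15721) = 35162/15721 ≈ 2.2366)
S = 1664
S + W = 1664 + 35162/15721 = 26194906/15721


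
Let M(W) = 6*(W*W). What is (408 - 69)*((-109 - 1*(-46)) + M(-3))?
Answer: -3051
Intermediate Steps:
M(W) = 6*W²
(408 - 69)*((-109 - 1*(-46)) + M(-3)) = (408 - 69)*((-109 - 1*(-46)) + 6*(-3)²) = 339*((-109 + 46) + 6*9) = 339*(-63 + 54) = 339*(-9) = -3051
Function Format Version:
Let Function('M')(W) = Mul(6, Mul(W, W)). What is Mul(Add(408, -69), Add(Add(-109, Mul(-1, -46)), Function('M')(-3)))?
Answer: -3051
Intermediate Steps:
Function('M')(W) = Mul(6, Pow(W, 2))
Mul(Add(408, -69), Add(Add(-109, Mul(-1, -46)), Function('M')(-3))) = Mul(Add(408, -69), Add(Add(-109, Mul(-1, -46)), Mul(6, Pow(-3, 2)))) = Mul(339, Add(Add(-109, 46), Mul(6, 9))) = Mul(339, Add(-63, 54)) = Mul(339, -9) = -3051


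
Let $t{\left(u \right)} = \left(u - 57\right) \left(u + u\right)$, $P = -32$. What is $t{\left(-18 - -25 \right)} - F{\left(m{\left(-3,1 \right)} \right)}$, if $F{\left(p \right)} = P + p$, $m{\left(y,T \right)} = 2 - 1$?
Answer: $-669$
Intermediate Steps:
$m{\left(y,T \right)} = 1$ ($m{\left(y,T \right)} = 2 - 1 = 1$)
$t{\left(u \right)} = 2 u \left(-57 + u\right)$ ($t{\left(u \right)} = \left(-57 + u\right) 2 u = 2 u \left(-57 + u\right)$)
$F{\left(p \right)} = -32 + p$
$t{\left(-18 - -25 \right)} - F{\left(m{\left(-3,1 \right)} \right)} = 2 \left(-18 - -25\right) \left(-57 - -7\right) - \left(-32 + 1\right) = 2 \left(-18 + 25\right) \left(-57 + \left(-18 + 25\right)\right) - -31 = 2 \cdot 7 \left(-57 + 7\right) + 31 = 2 \cdot 7 \left(-50\right) + 31 = -700 + 31 = -669$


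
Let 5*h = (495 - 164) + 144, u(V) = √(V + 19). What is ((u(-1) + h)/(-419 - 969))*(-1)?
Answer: 95/1388 + 3*√2/1388 ≈ 0.071500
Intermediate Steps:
u(V) = √(19 + V)
h = 95 (h = ((495 - 164) + 144)/5 = (331 + 144)/5 = (⅕)*475 = 95)
((u(-1) + h)/(-419 - 969))*(-1) = ((√(19 - 1) + 95)/(-419 - 969))*(-1) = ((√18 + 95)/(-1388))*(-1) = ((3*√2 + 95)*(-1/1388))*(-1) = ((95 + 3*√2)*(-1/1388))*(-1) = (-95/1388 - 3*√2/1388)*(-1) = 95/1388 + 3*√2/1388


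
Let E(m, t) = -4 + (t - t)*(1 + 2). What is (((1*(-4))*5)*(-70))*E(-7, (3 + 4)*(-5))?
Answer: -5600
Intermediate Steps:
E(m, t) = -4 (E(m, t) = -4 + 0*3 = -4 + 0 = -4)
(((1*(-4))*5)*(-70))*E(-7, (3 + 4)*(-5)) = (((1*(-4))*5)*(-70))*(-4) = (-4*5*(-70))*(-4) = -20*(-70)*(-4) = 1400*(-4) = -5600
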